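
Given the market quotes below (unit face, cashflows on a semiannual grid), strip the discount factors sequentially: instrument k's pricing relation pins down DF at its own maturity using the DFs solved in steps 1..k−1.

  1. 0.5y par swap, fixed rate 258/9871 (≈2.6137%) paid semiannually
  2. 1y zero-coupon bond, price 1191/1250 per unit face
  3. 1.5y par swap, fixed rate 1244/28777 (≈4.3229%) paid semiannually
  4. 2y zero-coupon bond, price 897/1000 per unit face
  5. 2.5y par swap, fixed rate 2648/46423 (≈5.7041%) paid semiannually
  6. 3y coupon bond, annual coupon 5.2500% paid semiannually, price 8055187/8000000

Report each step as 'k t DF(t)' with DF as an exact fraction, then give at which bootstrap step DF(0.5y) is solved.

step 1 [0.5y] swap r/2=129/9871: DF=(1 − 129/9871·(0))/(1+129/9871) = 9871/10000 ≈ 0.987100
step 2 [1y] zero: DF = P = 1191/1250 ≈ 0.952800
step 3 [1.5y] swap r/2=622/28777: DF=(1 − 622/28777·(0.987100+0.952800))/(1+622/28777) = 4689/5000 ≈ 0.937800
step 4 [2y] zero: DF = P = 897/1000 ≈ 0.897000
step 5 [2.5y] swap r/2=1324/46423: DF=(1 − 1324/46423·(0.987100+0.952800+0.937800+0.897000))/(1+1324/46423) = 2169/2500 ≈ 0.867600
step 6 [3y] bond c/2=21/800: DF=(8055187/8000000 − 21/800·(0.987100+0.952800+0.937800+0.897000+0.867600))/(1+21/800) = 539/625 ≈ 0.862400

1 1/2 9871/10000
2 1 1191/1250
3 3/2 4689/5000
4 2 897/1000
5 5/2 2169/2500
6 3 539/625
DF(0.5y) is solved at step 1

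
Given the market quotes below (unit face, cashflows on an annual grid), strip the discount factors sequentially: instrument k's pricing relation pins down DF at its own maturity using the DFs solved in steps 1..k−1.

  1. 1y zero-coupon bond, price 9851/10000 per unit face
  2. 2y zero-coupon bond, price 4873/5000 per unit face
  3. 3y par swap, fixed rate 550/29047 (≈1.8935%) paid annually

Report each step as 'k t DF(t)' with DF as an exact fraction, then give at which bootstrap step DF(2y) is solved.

step 1 [1y] zero: DF = P = 9851/10000 ≈ 0.985100
step 2 [2y] zero: DF = P = 4873/5000 ≈ 0.974600
step 3 [3y] swap r/1=550/29047: DF=(1 − 550/29047·(0.985100+0.974600))/(1+550/29047) = 189/200 ≈ 0.945000

1 1 9851/10000
2 2 4873/5000
3 3 189/200
DF(2y) is solved at step 2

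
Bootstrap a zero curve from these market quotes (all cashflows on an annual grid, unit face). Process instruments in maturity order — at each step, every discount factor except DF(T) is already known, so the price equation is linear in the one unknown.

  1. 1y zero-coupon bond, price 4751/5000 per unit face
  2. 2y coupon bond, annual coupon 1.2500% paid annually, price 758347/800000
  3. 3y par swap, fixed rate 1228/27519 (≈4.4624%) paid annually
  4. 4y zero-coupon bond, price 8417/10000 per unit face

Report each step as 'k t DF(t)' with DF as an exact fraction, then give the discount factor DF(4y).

1 1 4751/5000
2 2 1849/2000
3 3 2193/2500
4 4 8417/10000
DF(4y) = 8417/10000 ≈ 0.841700

step 1 [1y] zero: DF = P = 4751/5000 ≈ 0.950200
step 2 [2y] bond c/1=1/80: DF=(758347/800000 − 1/80·(0.950200))/(1+1/80) = 1849/2000 ≈ 0.924500
step 3 [3y] swap r/1=1228/27519: DF=(1 − 1228/27519·(0.950200+0.924500))/(1+1228/27519) = 2193/2500 ≈ 0.877200
step 4 [4y] zero: DF = P = 8417/10000 ≈ 0.841700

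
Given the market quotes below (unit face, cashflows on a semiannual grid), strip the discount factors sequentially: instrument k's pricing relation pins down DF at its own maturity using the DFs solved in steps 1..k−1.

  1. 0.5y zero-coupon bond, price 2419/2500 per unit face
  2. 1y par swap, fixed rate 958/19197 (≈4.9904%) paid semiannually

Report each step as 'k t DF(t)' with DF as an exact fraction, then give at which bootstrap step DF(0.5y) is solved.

1 1/2 2419/2500
2 1 9521/10000
DF(0.5y) is solved at step 1

step 1 [0.5y] zero: DF = P = 2419/2500 ≈ 0.967600
step 2 [1y] swap r/2=479/19197: DF=(1 − 479/19197·(0.967600))/(1+479/19197) = 9521/10000 ≈ 0.952100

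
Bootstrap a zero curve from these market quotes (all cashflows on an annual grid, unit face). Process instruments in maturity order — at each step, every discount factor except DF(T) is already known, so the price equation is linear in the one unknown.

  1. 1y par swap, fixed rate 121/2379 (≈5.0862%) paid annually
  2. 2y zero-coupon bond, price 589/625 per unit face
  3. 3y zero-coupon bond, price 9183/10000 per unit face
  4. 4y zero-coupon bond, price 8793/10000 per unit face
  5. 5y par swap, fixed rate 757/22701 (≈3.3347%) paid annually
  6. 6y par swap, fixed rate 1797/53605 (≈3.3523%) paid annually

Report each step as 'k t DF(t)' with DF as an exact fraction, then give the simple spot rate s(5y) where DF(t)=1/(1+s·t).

1 1 2379/2500
2 2 589/625
3 3 9183/10000
4 4 8793/10000
5 5 4243/5000
6 6 8203/10000
s(5y) = (1/(4243/5000) − 1)/(5) = 757/21215 ≈ 3.5682%

step 1 [1y] swap r/1=121/2379: DF=(1 − 121/2379·(0))/(1+121/2379) = 2379/2500 ≈ 0.951600
step 2 [2y] zero: DF = P = 589/625 ≈ 0.942400
step 3 [3y] zero: DF = P = 9183/10000 ≈ 0.918300
step 4 [4y] zero: DF = P = 8793/10000 ≈ 0.879300
step 5 [5y] swap r/1=757/22701: DF=(1 − 757/22701·(0.951600+0.942400+0.918300+0.879300))/(1+757/22701) = 4243/5000 ≈ 0.848600
step 6 [6y] swap r/1=1797/53605: DF=(1 − 1797/53605·(0.951600+0.942400+0.918300+0.879300+0.848600))/(1+1797/53605) = 8203/10000 ≈ 0.820300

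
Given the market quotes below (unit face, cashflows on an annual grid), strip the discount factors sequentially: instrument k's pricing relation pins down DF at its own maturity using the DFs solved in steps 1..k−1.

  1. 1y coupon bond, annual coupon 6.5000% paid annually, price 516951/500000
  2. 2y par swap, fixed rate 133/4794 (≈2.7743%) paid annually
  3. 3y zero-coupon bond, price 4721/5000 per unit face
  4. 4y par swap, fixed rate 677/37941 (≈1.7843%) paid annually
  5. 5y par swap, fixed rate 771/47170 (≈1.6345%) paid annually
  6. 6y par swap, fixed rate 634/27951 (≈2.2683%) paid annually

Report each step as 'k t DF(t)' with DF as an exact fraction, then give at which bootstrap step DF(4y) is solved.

1 1 2427/2500
2 2 2367/2500
3 3 4721/5000
4 4 9323/10000
5 5 9229/10000
6 6 2183/2500
DF(4y) is solved at step 4

step 1 [1y] bond c/1=13/200: DF=(516951/500000 − 13/200·(0))/(1+13/200) = 2427/2500 ≈ 0.970800
step 2 [2y] swap r/1=133/4794: DF=(1 − 133/4794·(0.970800))/(1+133/4794) = 2367/2500 ≈ 0.946800
step 3 [3y] zero: DF = P = 4721/5000 ≈ 0.944200
step 4 [4y] swap r/1=677/37941: DF=(1 − 677/37941·(0.970800+0.946800+0.944200))/(1+677/37941) = 9323/10000 ≈ 0.932300
step 5 [5y] swap r/1=771/47170: DF=(1 − 771/47170·(0.970800+0.946800+0.944200+0.932300))/(1+771/47170) = 9229/10000 ≈ 0.922900
step 6 [6y] swap r/1=634/27951: DF=(1 − 634/27951·(0.970800+0.946800+0.944200+0.932300+0.922900))/(1+634/27951) = 2183/2500 ≈ 0.873200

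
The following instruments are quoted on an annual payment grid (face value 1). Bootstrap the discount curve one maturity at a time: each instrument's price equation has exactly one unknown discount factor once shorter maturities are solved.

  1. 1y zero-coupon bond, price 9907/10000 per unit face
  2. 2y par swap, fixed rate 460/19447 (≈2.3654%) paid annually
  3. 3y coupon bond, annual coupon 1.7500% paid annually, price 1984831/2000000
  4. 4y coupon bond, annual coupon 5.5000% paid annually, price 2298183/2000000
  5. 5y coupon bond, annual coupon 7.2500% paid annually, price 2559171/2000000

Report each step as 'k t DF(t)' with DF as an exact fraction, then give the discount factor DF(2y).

step 1 [1y] zero: DF = P = 9907/10000 ≈ 0.990700
step 2 [2y] swap r/1=460/19447: DF=(1 − 460/19447·(0.990700))/(1+460/19447) = 477/500 ≈ 0.954000
step 3 [3y] bond c/1=7/400: DF=(1984831/2000000 − 7/400·(0.990700+0.954000))/(1+7/400) = 9419/10000 ≈ 0.941900
step 4 [4y] bond c/1=11/200: DF=(2298183/2000000 − 11/200·(0.990700+0.954000+0.941900))/(1+11/200) = 9387/10000 ≈ 0.938700
step 5 [5y] bond c/1=29/400: DF=(2559171/2000000 − 29/400·(0.990700+0.954000+0.941900+0.938700))/(1+29/400) = 1869/2000 ≈ 0.934500

1 1 9907/10000
2 2 477/500
3 3 9419/10000
4 4 9387/10000
5 5 1869/2000
DF(2y) = 477/500 ≈ 0.954000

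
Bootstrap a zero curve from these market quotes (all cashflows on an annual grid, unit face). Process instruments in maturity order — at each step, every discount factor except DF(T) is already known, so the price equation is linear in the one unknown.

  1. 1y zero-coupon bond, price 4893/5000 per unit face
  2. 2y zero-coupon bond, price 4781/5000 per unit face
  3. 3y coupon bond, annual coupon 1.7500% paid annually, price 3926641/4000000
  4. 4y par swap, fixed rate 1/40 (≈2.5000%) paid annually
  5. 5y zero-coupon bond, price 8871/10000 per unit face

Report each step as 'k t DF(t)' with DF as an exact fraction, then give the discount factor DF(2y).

1 1 4893/5000
2 2 4781/5000
3 3 1863/2000
4 4 9057/10000
5 5 8871/10000
DF(2y) = 4781/5000 ≈ 0.956200

step 1 [1y] zero: DF = P = 4893/5000 ≈ 0.978600
step 2 [2y] zero: DF = P = 4781/5000 ≈ 0.956200
step 3 [3y] bond c/1=7/400: DF=(3926641/4000000 − 7/400·(0.978600+0.956200))/(1+7/400) = 1863/2000 ≈ 0.931500
step 4 [4y] swap r/1=1/40: DF=(1 − 1/40·(0.978600+0.956200+0.931500))/(1+1/40) = 9057/10000 ≈ 0.905700
step 5 [5y] zero: DF = P = 8871/10000 ≈ 0.887100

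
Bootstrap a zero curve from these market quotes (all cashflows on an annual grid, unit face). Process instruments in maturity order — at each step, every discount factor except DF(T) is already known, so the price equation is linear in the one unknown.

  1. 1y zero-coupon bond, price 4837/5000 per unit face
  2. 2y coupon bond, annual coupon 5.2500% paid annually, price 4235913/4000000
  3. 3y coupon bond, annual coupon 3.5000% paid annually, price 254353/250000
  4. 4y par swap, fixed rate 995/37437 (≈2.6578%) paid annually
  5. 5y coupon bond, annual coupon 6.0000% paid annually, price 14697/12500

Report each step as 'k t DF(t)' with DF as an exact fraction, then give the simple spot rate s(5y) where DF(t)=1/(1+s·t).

step 1 [1y] zero: DF = P = 4837/5000 ≈ 0.967400
step 2 [2y] bond c/1=21/400: DF=(4235913/4000000 − 21/400·(0.967400))/(1+21/400) = 9579/10000 ≈ 0.957900
step 3 [3y] bond c/1=7/200: DF=(254353/250000 − 7/200·(0.967400+0.957900))/(1+7/200) = 9179/10000 ≈ 0.917900
step 4 [4y] swap r/1=995/37437: DF=(1 − 995/37437·(0.967400+0.957900+0.917900))/(1+995/37437) = 1801/2000 ≈ 0.900500
step 5 [5y] bond c/1=3/50: DF=(14697/12500 − 3/50·(0.967400+0.957900+0.917900+0.900500))/(1+3/50) = 8973/10000 ≈ 0.897300

1 1 4837/5000
2 2 9579/10000
3 3 9179/10000
4 4 1801/2000
5 5 8973/10000
s(5y) = (1/(8973/10000) − 1)/(5) = 1027/44865 ≈ 2.2891%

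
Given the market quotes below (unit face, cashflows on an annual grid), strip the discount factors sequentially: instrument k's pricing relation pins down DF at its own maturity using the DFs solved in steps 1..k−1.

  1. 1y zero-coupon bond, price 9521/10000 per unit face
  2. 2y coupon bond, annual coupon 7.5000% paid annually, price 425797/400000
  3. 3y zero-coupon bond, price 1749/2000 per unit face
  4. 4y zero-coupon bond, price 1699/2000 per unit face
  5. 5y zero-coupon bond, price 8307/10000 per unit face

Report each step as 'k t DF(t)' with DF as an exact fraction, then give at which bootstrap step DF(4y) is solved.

step 1 [1y] zero: DF = P = 9521/10000 ≈ 0.952100
step 2 [2y] bond c/1=3/40: DF=(425797/400000 − 3/40·(0.952100))/(1+3/40) = 4619/5000 ≈ 0.923800
step 3 [3y] zero: DF = P = 1749/2000 ≈ 0.874500
step 4 [4y] zero: DF = P = 1699/2000 ≈ 0.849500
step 5 [5y] zero: DF = P = 8307/10000 ≈ 0.830700

1 1 9521/10000
2 2 4619/5000
3 3 1749/2000
4 4 1699/2000
5 5 8307/10000
DF(4y) is solved at step 4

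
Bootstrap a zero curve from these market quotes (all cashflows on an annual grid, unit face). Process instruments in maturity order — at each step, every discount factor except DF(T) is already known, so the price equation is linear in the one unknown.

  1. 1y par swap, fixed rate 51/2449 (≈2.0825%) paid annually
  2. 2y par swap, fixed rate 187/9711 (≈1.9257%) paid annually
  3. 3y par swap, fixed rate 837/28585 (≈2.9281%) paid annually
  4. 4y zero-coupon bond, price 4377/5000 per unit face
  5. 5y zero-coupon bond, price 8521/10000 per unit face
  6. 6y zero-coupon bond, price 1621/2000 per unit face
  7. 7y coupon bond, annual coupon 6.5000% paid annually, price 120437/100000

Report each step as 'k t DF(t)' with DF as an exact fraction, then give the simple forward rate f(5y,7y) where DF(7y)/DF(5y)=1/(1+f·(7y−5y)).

1 1 2449/2500
2 2 4813/5000
3 3 9163/10000
4 4 4377/5000
5 5 8521/10000
6 6 1621/2000
7 7 1603/2000
f(5y,7y) = ((8521/10000)/(1603/2000) − 1)/(2) = 253/8015 ≈ 3.1566%

step 1 [1y] swap r/1=51/2449: DF=(1 − 51/2449·(0))/(1+51/2449) = 2449/2500 ≈ 0.979600
step 2 [2y] swap r/1=187/9711: DF=(1 − 187/9711·(0.979600))/(1+187/9711) = 4813/5000 ≈ 0.962600
step 3 [3y] swap r/1=837/28585: DF=(1 − 837/28585·(0.979600+0.962600))/(1+837/28585) = 9163/10000 ≈ 0.916300
step 4 [4y] zero: DF = P = 4377/5000 ≈ 0.875400
step 5 [5y] zero: DF = P = 8521/10000 ≈ 0.852100
step 6 [6y] zero: DF = P = 1621/2000 ≈ 0.810500
step 7 [7y] bond c/1=13/200: DF=(120437/100000 − 13/200·(0.979600+0.962600+0.916300+0.875400+0.852100+0.810500))/(1+13/200) = 1603/2000 ≈ 0.801500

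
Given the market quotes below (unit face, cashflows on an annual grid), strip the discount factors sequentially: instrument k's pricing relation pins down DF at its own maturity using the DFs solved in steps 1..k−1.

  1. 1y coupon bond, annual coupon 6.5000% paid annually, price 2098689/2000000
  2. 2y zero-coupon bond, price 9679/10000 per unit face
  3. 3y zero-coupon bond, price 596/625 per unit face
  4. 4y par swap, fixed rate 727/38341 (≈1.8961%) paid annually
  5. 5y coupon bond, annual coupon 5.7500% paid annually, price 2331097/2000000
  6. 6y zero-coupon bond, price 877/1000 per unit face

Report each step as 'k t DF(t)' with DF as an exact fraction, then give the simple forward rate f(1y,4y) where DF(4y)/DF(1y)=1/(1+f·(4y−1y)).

1 1 9853/10000
2 2 9679/10000
3 3 596/625
4 4 9273/10000
5 5 8937/10000
6 6 877/1000
f(1y,4y) = ((9853/10000)/(9273/10000) − 1)/(3) = 580/27819 ≈ 2.0849%

step 1 [1y] bond c/1=13/200: DF=(2098689/2000000 − 13/200·(0))/(1+13/200) = 9853/10000 ≈ 0.985300
step 2 [2y] zero: DF = P = 9679/10000 ≈ 0.967900
step 3 [3y] zero: DF = P = 596/625 ≈ 0.953600
step 4 [4y] swap r/1=727/38341: DF=(1 − 727/38341·(0.985300+0.967900+0.953600))/(1+727/38341) = 9273/10000 ≈ 0.927300
step 5 [5y] bond c/1=23/400: DF=(2331097/2000000 − 23/400·(0.985300+0.967900+0.953600+0.927300))/(1+23/400) = 8937/10000 ≈ 0.893700
step 6 [6y] zero: DF = P = 877/1000 ≈ 0.877000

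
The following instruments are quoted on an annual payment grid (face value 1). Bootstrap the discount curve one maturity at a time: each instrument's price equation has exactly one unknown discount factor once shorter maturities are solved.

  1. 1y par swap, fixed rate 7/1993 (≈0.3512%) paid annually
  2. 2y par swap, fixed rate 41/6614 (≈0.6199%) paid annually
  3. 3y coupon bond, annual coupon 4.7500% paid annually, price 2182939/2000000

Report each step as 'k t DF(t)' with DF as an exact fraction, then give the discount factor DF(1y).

step 1 [1y] swap r/1=7/1993: DF=(1 − 7/1993·(0))/(1+7/1993) = 1993/2000 ≈ 0.996500
step 2 [2y] swap r/1=41/6614: DF=(1 − 41/6614·(0.996500))/(1+41/6614) = 9877/10000 ≈ 0.987700
step 3 [3y] bond c/1=19/400: DF=(2182939/2000000 − 19/400·(0.996500+0.987700))/(1+19/400) = 119/125 ≈ 0.952000

1 1 1993/2000
2 2 9877/10000
3 3 119/125
DF(1y) = 1993/2000 ≈ 0.996500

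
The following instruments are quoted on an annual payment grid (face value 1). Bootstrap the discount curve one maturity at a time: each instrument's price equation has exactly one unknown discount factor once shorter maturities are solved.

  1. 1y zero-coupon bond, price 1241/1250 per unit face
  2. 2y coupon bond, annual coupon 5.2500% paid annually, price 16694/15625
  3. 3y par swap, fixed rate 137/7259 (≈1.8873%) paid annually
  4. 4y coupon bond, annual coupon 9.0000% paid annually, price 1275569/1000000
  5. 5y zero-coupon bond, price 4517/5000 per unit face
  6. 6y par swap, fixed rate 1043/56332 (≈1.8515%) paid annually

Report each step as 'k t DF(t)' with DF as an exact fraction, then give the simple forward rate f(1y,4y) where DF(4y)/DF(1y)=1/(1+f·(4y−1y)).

step 1 [1y] zero: DF = P = 1241/1250 ≈ 0.992800
step 2 [2y] bond c/1=21/400: DF=(16694/15625 − 21/400·(0.992800))/(1+21/400) = 1207/1250 ≈ 0.965600
step 3 [3y] swap r/1=137/7259: DF=(1 − 137/7259·(0.992800+0.965600))/(1+137/7259) = 2363/2500 ≈ 0.945200
step 4 [4y] bond c/1=9/100: DF=(1275569/1000000 − 9/100·(0.992800+0.965600+0.945200))/(1+9/100) = 1861/2000 ≈ 0.930500
step 5 [5y] zero: DF = P = 4517/5000 ≈ 0.903400
step 6 [6y] swap r/1=1043/56332: DF=(1 − 1043/56332·(0.992800+0.965600+0.945200+0.930500+0.903400))/(1+1043/56332) = 8957/10000 ≈ 0.895700

1 1 1241/1250
2 2 1207/1250
3 3 2363/2500
4 4 1861/2000
5 5 4517/5000
6 6 8957/10000
f(1y,4y) = ((1241/1250)/(1861/2000) − 1)/(3) = 623/27915 ≈ 2.2318%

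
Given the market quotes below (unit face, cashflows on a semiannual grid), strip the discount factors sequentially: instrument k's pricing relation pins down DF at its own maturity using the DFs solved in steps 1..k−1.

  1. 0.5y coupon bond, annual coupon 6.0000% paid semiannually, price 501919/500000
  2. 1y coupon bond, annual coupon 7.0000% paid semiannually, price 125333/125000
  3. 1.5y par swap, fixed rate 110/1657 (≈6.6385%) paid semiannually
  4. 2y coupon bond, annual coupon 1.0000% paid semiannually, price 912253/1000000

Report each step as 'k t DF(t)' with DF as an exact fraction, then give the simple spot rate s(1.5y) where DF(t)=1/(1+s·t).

1 1/2 4873/5000
2 1 4679/5000
3 3/2 1813/2000
4 2 8937/10000
s(1.5y) = (1/(1813/2000) − 1)/(3/2) = 374/5439 ≈ 6.8763%

step 1 [0.5y] bond c/2=3/100: DF=(501919/500000 − 3/100·(0))/(1+3/100) = 4873/5000 ≈ 0.974600
step 2 [1y] bond c/2=7/200: DF=(125333/125000 − 7/200·(0.974600))/(1+7/200) = 4679/5000 ≈ 0.935800
step 3 [1.5y] swap r/2=55/1657: DF=(1 − 55/1657·(0.974600+0.935800))/(1+55/1657) = 1813/2000 ≈ 0.906500
step 4 [2y] bond c/2=1/200: DF=(912253/1000000 − 1/200·(0.974600+0.935800+0.906500))/(1+1/200) = 8937/10000 ≈ 0.893700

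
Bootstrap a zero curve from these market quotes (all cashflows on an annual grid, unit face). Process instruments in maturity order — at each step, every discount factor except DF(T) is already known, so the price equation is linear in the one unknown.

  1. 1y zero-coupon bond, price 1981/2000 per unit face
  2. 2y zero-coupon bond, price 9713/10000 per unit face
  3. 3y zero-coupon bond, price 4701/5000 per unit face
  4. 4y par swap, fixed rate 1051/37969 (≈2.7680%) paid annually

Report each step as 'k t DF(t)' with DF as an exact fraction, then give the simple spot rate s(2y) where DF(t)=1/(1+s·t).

step 1 [1y] zero: DF = P = 1981/2000 ≈ 0.990500
step 2 [2y] zero: DF = P = 9713/10000 ≈ 0.971300
step 3 [3y] zero: DF = P = 4701/5000 ≈ 0.940200
step 4 [4y] swap r/1=1051/37969: DF=(1 − 1051/37969·(0.990500+0.971300+0.940200))/(1+1051/37969) = 8949/10000 ≈ 0.894900

1 1 1981/2000
2 2 9713/10000
3 3 4701/5000
4 4 8949/10000
s(2y) = (1/(9713/10000) − 1)/(2) = 287/19426 ≈ 1.4774%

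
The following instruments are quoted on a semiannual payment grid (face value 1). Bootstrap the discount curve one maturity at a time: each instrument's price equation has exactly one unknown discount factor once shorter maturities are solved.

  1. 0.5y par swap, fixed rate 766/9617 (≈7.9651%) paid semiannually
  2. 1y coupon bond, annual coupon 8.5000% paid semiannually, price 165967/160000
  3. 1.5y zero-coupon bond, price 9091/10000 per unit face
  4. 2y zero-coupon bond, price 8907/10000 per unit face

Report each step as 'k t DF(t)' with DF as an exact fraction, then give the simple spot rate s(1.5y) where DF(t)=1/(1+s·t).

step 1 [0.5y] swap r/2=383/9617: DF=(1 − 383/9617·(0))/(1+383/9617) = 9617/10000 ≈ 0.961700
step 2 [1y] bond c/2=17/400: DF=(165967/160000 − 17/400·(0.961700))/(1+17/400) = 4779/5000 ≈ 0.955800
step 3 [1.5y] zero: DF = P = 9091/10000 ≈ 0.909100
step 4 [2y] zero: DF = P = 8907/10000 ≈ 0.890700

1 1/2 9617/10000
2 1 4779/5000
3 3/2 9091/10000
4 2 8907/10000
s(1.5y) = (1/(9091/10000) − 1)/(3/2) = 606/9091 ≈ 6.6659%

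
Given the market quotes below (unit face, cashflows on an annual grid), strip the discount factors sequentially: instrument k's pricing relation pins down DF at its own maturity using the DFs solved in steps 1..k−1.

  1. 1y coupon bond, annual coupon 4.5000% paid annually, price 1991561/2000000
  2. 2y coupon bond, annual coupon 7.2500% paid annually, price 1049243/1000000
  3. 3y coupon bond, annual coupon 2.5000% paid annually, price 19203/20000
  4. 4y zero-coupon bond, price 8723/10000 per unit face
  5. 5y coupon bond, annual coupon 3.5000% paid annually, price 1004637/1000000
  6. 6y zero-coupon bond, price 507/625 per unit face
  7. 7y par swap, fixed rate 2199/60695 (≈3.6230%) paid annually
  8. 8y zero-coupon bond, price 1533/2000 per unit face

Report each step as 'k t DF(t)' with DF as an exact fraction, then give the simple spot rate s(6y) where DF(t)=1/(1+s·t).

step 1 [1y] bond c/1=9/200: DF=(1991561/2000000 − 9/200·(0))/(1+9/200) = 9529/10000 ≈ 0.952900
step 2 [2y] bond c/1=29/400: DF=(1049243/1000000 − 29/400·(0.952900))/(1+29/400) = 9139/10000 ≈ 0.913900
step 3 [3y] bond c/1=1/40: DF=(19203/20000 − 1/40·(0.952900+0.913900))/(1+1/40) = 557/625 ≈ 0.891200
step 4 [4y] zero: DF = P = 8723/10000 ≈ 0.872300
step 5 [5y] bond c/1=7/200: DF=(1004637/1000000 − 7/200·(0.952900+0.913900+0.891200+0.872300))/(1+7/200) = 8479/10000 ≈ 0.847900
step 6 [6y] zero: DF = P = 507/625 ≈ 0.811200
step 7 [7y] swap r/1=2199/60695: DF=(1 − 2199/60695·(0.952900+0.913900+0.891200+0.872300+0.847900+0.811200))/(1+2199/60695) = 7801/10000 ≈ 0.780100
step 8 [8y] zero: DF = P = 1533/2000 ≈ 0.766500

1 1 9529/10000
2 2 9139/10000
3 3 557/625
4 4 8723/10000
5 5 8479/10000
6 6 507/625
7 7 7801/10000
8 8 1533/2000
s(6y) = (1/(507/625) − 1)/(6) = 59/1521 ≈ 3.8790%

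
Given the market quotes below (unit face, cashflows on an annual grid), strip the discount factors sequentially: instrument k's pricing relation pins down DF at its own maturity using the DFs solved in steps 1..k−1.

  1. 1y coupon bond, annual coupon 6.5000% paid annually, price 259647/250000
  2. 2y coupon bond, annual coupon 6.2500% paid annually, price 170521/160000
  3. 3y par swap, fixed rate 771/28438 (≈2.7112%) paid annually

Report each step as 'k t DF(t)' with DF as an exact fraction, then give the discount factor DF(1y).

1 1 1219/1250
2 2 9457/10000
3 3 9229/10000
DF(1y) = 1219/1250 ≈ 0.975200

step 1 [1y] bond c/1=13/200: DF=(259647/250000 − 13/200·(0))/(1+13/200) = 1219/1250 ≈ 0.975200
step 2 [2y] bond c/1=1/16: DF=(170521/160000 − 1/16·(0.975200))/(1+1/16) = 9457/10000 ≈ 0.945700
step 3 [3y] swap r/1=771/28438: DF=(1 − 771/28438·(0.975200+0.945700))/(1+771/28438) = 9229/10000 ≈ 0.922900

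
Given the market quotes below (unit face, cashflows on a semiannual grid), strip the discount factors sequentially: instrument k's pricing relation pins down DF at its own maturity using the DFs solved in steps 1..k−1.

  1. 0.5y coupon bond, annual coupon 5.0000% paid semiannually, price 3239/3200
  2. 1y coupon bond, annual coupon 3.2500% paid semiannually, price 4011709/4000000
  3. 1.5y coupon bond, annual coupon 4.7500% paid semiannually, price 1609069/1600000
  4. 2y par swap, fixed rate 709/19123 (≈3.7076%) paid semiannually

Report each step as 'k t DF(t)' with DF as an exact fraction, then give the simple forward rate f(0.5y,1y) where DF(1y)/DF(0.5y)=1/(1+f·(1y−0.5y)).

1 1/2 79/80
2 1 9711/10000
3 3/2 9369/10000
4 2 9291/10000
f(0.5y,1y) = ((79/80)/(9711/10000) − 1)/(1/2) = 328/9711 ≈ 3.3776%

step 1 [0.5y] bond c/2=1/40: DF=(3239/3200 − 1/40·(0))/(1+1/40) = 79/80 ≈ 0.987500
step 2 [1y] bond c/2=13/800: DF=(4011709/4000000 − 13/800·(0.987500))/(1+13/800) = 9711/10000 ≈ 0.971100
step 3 [1.5y] bond c/2=19/800: DF=(1609069/1600000 − 19/800·(0.987500+0.971100))/(1+19/800) = 9369/10000 ≈ 0.936900
step 4 [2y] swap r/2=709/38246: DF=(1 − 709/38246·(0.987500+0.971100+0.936900))/(1+709/38246) = 9291/10000 ≈ 0.929100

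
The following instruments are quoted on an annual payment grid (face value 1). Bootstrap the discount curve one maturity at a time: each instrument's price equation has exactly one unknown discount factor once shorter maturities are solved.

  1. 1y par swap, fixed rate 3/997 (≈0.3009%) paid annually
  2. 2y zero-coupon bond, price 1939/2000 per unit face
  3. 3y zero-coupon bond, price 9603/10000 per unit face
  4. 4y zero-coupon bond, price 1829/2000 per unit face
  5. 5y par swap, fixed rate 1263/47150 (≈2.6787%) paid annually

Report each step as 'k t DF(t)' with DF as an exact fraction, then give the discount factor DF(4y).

step 1 [1y] swap r/1=3/997: DF=(1 − 3/997·(0))/(1+3/997) = 997/1000 ≈ 0.997000
step 2 [2y] zero: DF = P = 1939/2000 ≈ 0.969500
step 3 [3y] zero: DF = P = 9603/10000 ≈ 0.960300
step 4 [4y] zero: DF = P = 1829/2000 ≈ 0.914500
step 5 [5y] swap r/1=1263/47150: DF=(1 − 1263/47150·(0.997000+0.969500+0.960300+0.914500))/(1+1263/47150) = 8737/10000 ≈ 0.873700

1 1 997/1000
2 2 1939/2000
3 3 9603/10000
4 4 1829/2000
5 5 8737/10000
DF(4y) = 1829/2000 ≈ 0.914500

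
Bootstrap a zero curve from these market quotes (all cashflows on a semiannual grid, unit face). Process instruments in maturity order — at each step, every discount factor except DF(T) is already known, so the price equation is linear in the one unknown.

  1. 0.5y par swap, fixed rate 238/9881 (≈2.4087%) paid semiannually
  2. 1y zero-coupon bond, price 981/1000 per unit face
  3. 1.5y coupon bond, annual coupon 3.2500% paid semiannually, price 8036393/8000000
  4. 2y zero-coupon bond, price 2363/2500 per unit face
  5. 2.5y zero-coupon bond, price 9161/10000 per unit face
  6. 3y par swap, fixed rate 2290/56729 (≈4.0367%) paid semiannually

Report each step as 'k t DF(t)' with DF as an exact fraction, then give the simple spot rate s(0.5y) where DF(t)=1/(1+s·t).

1 1/2 9881/10000
2 1 981/1000
3 3/2 957/1000
4 2 2363/2500
5 5/2 9161/10000
6 3 1771/2000
s(0.5y) = (1/(9881/10000) − 1)/(1/2) = 238/9881 ≈ 2.4087%

step 1 [0.5y] swap r/2=119/9881: DF=(1 − 119/9881·(0))/(1+119/9881) = 9881/10000 ≈ 0.988100
step 2 [1y] zero: DF = P = 981/1000 ≈ 0.981000
step 3 [1.5y] bond c/2=13/800: DF=(8036393/8000000 − 13/800·(0.988100+0.981000))/(1+13/800) = 957/1000 ≈ 0.957000
step 4 [2y] zero: DF = P = 2363/2500 ≈ 0.945200
step 5 [2.5y] zero: DF = P = 9161/10000 ≈ 0.916100
step 6 [3y] swap r/2=1145/56729: DF=(1 − 1145/56729·(0.988100+0.981000+0.957000+0.945200+0.916100))/(1+1145/56729) = 1771/2000 ≈ 0.885500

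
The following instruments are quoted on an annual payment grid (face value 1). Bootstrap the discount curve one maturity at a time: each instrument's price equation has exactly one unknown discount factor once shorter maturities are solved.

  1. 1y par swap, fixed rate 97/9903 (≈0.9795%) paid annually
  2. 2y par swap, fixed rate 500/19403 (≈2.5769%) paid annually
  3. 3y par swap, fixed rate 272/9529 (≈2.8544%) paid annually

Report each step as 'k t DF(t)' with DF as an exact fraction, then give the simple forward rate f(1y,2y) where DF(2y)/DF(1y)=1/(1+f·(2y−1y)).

1 1 9903/10000
2 2 19/20
3 3 574/625
f(1y,2y) = ((9903/10000)/(19/20) − 1)/(1) = 403/9500 ≈ 4.2421%

step 1 [1y] swap r/1=97/9903: DF=(1 − 97/9903·(0))/(1+97/9903) = 9903/10000 ≈ 0.990300
step 2 [2y] swap r/1=500/19403: DF=(1 − 500/19403·(0.990300))/(1+500/19403) = 19/20 ≈ 0.950000
step 3 [3y] swap r/1=272/9529: DF=(1 − 272/9529·(0.990300+0.950000))/(1+272/9529) = 574/625 ≈ 0.918400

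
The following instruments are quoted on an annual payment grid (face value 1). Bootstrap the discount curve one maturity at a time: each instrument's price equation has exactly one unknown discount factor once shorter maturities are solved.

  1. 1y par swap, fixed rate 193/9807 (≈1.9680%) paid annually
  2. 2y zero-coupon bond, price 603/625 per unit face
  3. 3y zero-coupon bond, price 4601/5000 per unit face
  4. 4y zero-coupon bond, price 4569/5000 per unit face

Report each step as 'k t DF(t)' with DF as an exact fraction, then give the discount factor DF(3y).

1 1 9807/10000
2 2 603/625
3 3 4601/5000
4 4 4569/5000
DF(3y) = 4601/5000 ≈ 0.920200

step 1 [1y] swap r/1=193/9807: DF=(1 − 193/9807·(0))/(1+193/9807) = 9807/10000 ≈ 0.980700
step 2 [2y] zero: DF = P = 603/625 ≈ 0.964800
step 3 [3y] zero: DF = P = 4601/5000 ≈ 0.920200
step 4 [4y] zero: DF = P = 4569/5000 ≈ 0.913800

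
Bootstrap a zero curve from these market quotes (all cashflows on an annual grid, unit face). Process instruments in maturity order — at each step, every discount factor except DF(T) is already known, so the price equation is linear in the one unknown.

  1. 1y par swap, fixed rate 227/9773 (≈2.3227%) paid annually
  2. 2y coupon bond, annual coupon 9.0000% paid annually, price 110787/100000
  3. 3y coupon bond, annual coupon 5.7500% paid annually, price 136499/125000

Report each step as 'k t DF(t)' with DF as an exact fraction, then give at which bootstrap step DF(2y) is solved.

step 1 [1y] swap r/1=227/9773: DF=(1 − 227/9773·(0))/(1+227/9773) = 9773/10000 ≈ 0.977300
step 2 [2y] bond c/1=9/100: DF=(110787/100000 − 9/100·(0.977300))/(1+9/100) = 9357/10000 ≈ 0.935700
step 3 [3y] bond c/1=23/400: DF=(136499/125000 − 23/400·(0.977300+0.935700))/(1+23/400) = 4643/5000 ≈ 0.928600

1 1 9773/10000
2 2 9357/10000
3 3 4643/5000
DF(2y) is solved at step 2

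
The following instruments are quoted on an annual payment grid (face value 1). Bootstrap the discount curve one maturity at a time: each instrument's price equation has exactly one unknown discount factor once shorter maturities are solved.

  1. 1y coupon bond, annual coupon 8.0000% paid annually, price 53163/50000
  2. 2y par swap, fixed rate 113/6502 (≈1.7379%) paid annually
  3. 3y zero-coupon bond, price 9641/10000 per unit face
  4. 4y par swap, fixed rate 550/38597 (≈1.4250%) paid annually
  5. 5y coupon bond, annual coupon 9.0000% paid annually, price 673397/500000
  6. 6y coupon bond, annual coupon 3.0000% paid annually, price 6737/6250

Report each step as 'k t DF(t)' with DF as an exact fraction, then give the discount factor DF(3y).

1 1 1969/2000
2 2 9661/10000
3 3 9641/10000
4 4 189/200
5 5 9169/10000
6 6 4537/5000
DF(3y) = 9641/10000 ≈ 0.964100

step 1 [1y] bond c/1=2/25: DF=(53163/50000 − 2/25·(0))/(1+2/25) = 1969/2000 ≈ 0.984500
step 2 [2y] swap r/1=113/6502: DF=(1 − 113/6502·(0.984500))/(1+113/6502) = 9661/10000 ≈ 0.966100
step 3 [3y] zero: DF = P = 9641/10000 ≈ 0.964100
step 4 [4y] swap r/1=550/38597: DF=(1 − 550/38597·(0.984500+0.966100+0.964100))/(1+550/38597) = 189/200 ≈ 0.945000
step 5 [5y] bond c/1=9/100: DF=(673397/500000 − 9/100·(0.984500+0.966100+0.964100+0.945000))/(1+9/100) = 9169/10000 ≈ 0.916900
step 6 [6y] bond c/1=3/100: DF=(6737/6250 − 3/100·(0.984500+0.966100+0.964100+0.945000+0.916900))/(1+3/100) = 4537/5000 ≈ 0.907400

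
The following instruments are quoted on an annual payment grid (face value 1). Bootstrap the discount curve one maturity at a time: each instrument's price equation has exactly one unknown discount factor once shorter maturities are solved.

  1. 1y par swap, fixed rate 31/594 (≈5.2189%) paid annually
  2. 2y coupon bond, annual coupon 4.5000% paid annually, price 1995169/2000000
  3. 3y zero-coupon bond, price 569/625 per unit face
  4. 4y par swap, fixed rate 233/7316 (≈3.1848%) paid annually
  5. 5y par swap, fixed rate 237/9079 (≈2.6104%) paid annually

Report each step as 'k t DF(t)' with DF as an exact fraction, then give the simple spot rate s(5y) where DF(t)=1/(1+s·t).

step 1 [1y] swap r/1=31/594: DF=(1 − 31/594·(0))/(1+31/594) = 594/625 ≈ 0.950400
step 2 [2y] bond c/1=9/200: DF=(1995169/2000000 − 9/200·(0.950400))/(1+9/200) = 9137/10000 ≈ 0.913700
step 3 [3y] zero: DF = P = 569/625 ≈ 0.910400
step 4 [4y] swap r/1=233/7316: DF=(1 − 233/7316·(0.950400+0.913700+0.910400))/(1+233/7316) = 1767/2000 ≈ 0.883500
step 5 [5y] swap r/1=237/9079: DF=(1 − 237/9079·(0.950400+0.913700+0.910400+0.883500))/(1+237/9079) = 1763/2000 ≈ 0.881500

1 1 594/625
2 2 9137/10000
3 3 569/625
4 4 1767/2000
5 5 1763/2000
s(5y) = (1/(1763/2000) − 1)/(5) = 237/8815 ≈ 2.6886%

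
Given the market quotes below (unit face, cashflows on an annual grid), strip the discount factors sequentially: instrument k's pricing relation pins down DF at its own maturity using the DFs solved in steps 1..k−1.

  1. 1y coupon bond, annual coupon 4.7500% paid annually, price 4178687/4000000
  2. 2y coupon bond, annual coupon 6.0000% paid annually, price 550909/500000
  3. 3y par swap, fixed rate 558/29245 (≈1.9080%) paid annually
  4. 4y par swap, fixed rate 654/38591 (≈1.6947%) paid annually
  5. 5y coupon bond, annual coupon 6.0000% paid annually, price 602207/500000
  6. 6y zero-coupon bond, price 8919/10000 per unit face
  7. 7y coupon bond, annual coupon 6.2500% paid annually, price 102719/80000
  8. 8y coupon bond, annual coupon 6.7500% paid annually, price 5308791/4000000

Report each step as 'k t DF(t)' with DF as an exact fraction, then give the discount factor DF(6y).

1 1 9973/10000
2 2 983/1000
3 3 4721/5000
4 4 4673/5000
5 5 4589/5000
6 6 8919/10000
7 7 7/8
8 8 1659/2000
DF(6y) = 8919/10000 ≈ 0.891900

step 1 [1y] bond c/1=19/400: DF=(4178687/4000000 − 19/400·(0))/(1+19/400) = 9973/10000 ≈ 0.997300
step 2 [2y] bond c/1=3/50: DF=(550909/500000 − 3/50·(0.997300))/(1+3/50) = 983/1000 ≈ 0.983000
step 3 [3y] swap r/1=558/29245: DF=(1 − 558/29245·(0.997300+0.983000))/(1+558/29245) = 4721/5000 ≈ 0.944200
step 4 [4y] swap r/1=654/38591: DF=(1 − 654/38591·(0.997300+0.983000+0.944200))/(1+654/38591) = 4673/5000 ≈ 0.934600
step 5 [5y] bond c/1=3/50: DF=(602207/500000 − 3/50·(0.997300+0.983000+0.944200+0.934600))/(1+3/50) = 4589/5000 ≈ 0.917800
step 6 [6y] zero: DF = P = 8919/10000 ≈ 0.891900
step 7 [7y] bond c/1=1/16: DF=(102719/80000 − 1/16·(0.997300+0.983000+0.944200+0.934600+0.917800+0.891900))/(1+1/16) = 7/8 ≈ 0.875000
step 8 [8y] bond c/1=27/400: DF=(5308791/4000000 − 27/400·(0.997300+0.983000+0.944200+0.934600+0.917800+0.891900+0.875000))/(1+27/400) = 1659/2000 ≈ 0.829500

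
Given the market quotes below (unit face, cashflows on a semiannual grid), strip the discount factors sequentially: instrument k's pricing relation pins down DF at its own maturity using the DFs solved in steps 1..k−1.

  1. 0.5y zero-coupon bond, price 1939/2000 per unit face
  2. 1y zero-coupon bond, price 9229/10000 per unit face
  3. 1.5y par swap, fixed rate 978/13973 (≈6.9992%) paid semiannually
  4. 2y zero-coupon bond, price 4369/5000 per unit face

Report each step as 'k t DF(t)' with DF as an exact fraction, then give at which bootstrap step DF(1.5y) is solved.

1 1/2 1939/2000
2 1 9229/10000
3 3/2 4511/5000
4 2 4369/5000
DF(1.5y) is solved at step 3

step 1 [0.5y] zero: DF = P = 1939/2000 ≈ 0.969500
step 2 [1y] zero: DF = P = 9229/10000 ≈ 0.922900
step 3 [1.5y] swap r/2=489/13973: DF=(1 − 489/13973·(0.969500+0.922900))/(1+489/13973) = 4511/5000 ≈ 0.902200
step 4 [2y] zero: DF = P = 4369/5000 ≈ 0.873800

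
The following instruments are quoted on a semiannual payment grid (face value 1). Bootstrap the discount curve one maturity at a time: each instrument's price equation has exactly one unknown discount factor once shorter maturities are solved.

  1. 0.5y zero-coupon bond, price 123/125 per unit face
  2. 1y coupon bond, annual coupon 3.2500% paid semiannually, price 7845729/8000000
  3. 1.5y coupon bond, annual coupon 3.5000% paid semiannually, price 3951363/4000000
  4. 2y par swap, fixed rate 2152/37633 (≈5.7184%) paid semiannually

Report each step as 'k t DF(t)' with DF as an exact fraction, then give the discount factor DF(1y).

step 1 [0.5y] zero: DF = P = 123/125 ≈ 0.984000
step 2 [1y] bond c/2=13/800: DF=(7845729/8000000 − 13/800·(0.984000))/(1+13/800) = 9493/10000 ≈ 0.949300
step 3 [1.5y] bond c/2=7/400: DF=(3951363/4000000 − 7/400·(0.984000+0.949300))/(1+7/400) = 586/625 ≈ 0.937600
step 4 [2y] swap r/2=1076/37633: DF=(1 − 1076/37633·(0.984000+0.949300+0.937600))/(1+1076/37633) = 2231/2500 ≈ 0.892400

1 1/2 123/125
2 1 9493/10000
3 3/2 586/625
4 2 2231/2500
DF(1y) = 9493/10000 ≈ 0.949300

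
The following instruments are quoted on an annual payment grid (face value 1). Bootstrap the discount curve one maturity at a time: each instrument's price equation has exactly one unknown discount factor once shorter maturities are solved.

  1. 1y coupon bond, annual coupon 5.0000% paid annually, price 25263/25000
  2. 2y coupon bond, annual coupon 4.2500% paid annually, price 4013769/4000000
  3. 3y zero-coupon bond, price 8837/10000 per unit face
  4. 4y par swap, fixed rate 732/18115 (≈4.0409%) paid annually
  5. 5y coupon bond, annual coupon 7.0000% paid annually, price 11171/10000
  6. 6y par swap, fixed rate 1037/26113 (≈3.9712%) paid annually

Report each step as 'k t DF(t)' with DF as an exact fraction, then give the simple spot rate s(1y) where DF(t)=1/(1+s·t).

1 1 1203/1250
2 2 9233/10000
3 3 8837/10000
4 4 1067/1250
5 5 807/1000
6 6 3963/5000
s(1y) = (1/(1203/1250) − 1)/(1) = 47/1203 ≈ 3.9069%

step 1 [1y] bond c/1=1/20: DF=(25263/25000 − 1/20·(0))/(1+1/20) = 1203/1250 ≈ 0.962400
step 2 [2y] bond c/1=17/400: DF=(4013769/4000000 − 17/400·(0.962400))/(1+17/400) = 9233/10000 ≈ 0.923300
step 3 [3y] zero: DF = P = 8837/10000 ≈ 0.883700
step 4 [4y] swap r/1=732/18115: DF=(1 − 732/18115·(0.962400+0.923300+0.883700))/(1+732/18115) = 1067/1250 ≈ 0.853600
step 5 [5y] bond c/1=7/100: DF=(11171/10000 − 7/100·(0.962400+0.923300+0.883700+0.853600))/(1+7/100) = 807/1000 ≈ 0.807000
step 6 [6y] swap r/1=1037/26113: DF=(1 − 1037/26113·(0.962400+0.923300+0.883700+0.853600+0.807000))/(1+1037/26113) = 3963/5000 ≈ 0.792600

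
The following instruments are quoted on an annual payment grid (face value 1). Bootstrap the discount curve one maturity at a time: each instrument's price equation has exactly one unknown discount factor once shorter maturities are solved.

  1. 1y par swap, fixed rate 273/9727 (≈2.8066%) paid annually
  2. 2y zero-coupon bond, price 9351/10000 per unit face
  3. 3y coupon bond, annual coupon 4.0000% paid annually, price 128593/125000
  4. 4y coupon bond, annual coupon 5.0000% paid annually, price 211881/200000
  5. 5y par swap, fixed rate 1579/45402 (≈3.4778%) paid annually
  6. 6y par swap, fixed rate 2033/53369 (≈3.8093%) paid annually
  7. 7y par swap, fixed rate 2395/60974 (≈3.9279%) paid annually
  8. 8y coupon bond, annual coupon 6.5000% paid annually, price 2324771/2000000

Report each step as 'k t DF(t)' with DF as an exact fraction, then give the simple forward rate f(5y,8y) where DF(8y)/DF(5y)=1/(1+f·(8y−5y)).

1 1 9727/10000
2 2 9351/10000
3 3 4579/5000
4 4 1749/2000
5 5 8421/10000
6 6 7967/10000
7 7 1521/2000
8 8 7193/10000
f(5y,8y) = ((8421/10000)/(7193/10000) − 1)/(3) = 1228/21579 ≈ 5.6907%

step 1 [1y] swap r/1=273/9727: DF=(1 − 273/9727·(0))/(1+273/9727) = 9727/10000 ≈ 0.972700
step 2 [2y] zero: DF = P = 9351/10000 ≈ 0.935100
step 3 [3y] bond c/1=1/25: DF=(128593/125000 − 1/25·(0.972700+0.935100))/(1+1/25) = 4579/5000 ≈ 0.915800
step 4 [4y] bond c/1=1/20: DF=(211881/200000 − 1/20·(0.972700+0.935100+0.915800))/(1+1/20) = 1749/2000 ≈ 0.874500
step 5 [5y] swap r/1=1579/45402: DF=(1 − 1579/45402·(0.972700+0.935100+0.915800+0.874500))/(1+1579/45402) = 8421/10000 ≈ 0.842100
step 6 [6y] swap r/1=2033/53369: DF=(1 − 2033/53369·(0.972700+0.935100+0.915800+0.874500+0.842100))/(1+2033/53369) = 7967/10000 ≈ 0.796700
step 7 [7y] swap r/1=2395/60974: DF=(1 − 2395/60974·(0.972700+0.935100+0.915800+0.874500+0.842100+0.796700))/(1+2395/60974) = 1521/2000 ≈ 0.760500
step 8 [8y] bond c/1=13/200: DF=(2324771/2000000 − 13/200·(0.972700+0.935100+0.915800+0.874500+0.842100+0.796700+0.760500))/(1+13/200) = 7193/10000 ≈ 0.719300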